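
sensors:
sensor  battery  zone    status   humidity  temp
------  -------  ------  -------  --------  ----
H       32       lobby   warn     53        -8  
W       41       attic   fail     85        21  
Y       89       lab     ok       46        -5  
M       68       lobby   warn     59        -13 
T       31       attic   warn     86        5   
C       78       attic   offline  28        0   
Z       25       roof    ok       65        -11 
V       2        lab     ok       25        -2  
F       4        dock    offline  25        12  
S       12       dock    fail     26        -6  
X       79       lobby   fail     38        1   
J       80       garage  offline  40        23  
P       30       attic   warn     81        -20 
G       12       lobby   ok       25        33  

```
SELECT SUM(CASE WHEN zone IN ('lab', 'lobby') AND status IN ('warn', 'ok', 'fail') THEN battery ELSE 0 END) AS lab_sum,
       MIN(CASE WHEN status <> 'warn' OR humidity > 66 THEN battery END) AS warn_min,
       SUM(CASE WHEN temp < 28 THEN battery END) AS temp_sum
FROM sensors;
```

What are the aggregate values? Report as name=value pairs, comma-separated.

lab_sum=282, warn_min=2, temp_sum=571

[lab_sum: zone IN ('lab', 'lobby') AND status IN ('warn', 'ok', 'fail')]
sensor=H: ✓ → 32
sensor=W: ✗
sensor=Y: ✓ → 89
sensor=M: ✓ → 68
sensor=T: ✗
sensor=C: ✗
sensor=Z: ✗
sensor=V: ✓ → 2
sensor=F: ✗
sensor=S: ✗
sensor=X: ✓ → 79
sensor=J: ✗
sensor=P: ✗
sensor=G: ✓ → 12
lab_sum = 32 + 89 + 68 + 2 + 79 + 12 = 282
—
[warn_min: status <> 'warn' OR humidity > 66]
sensor=H: ✗
sensor=W: ✓ → 41
sensor=Y: ✓ → 89
sensor=M: ✗
sensor=T: ✓ → 31
sensor=C: ✓ → 78
sensor=Z: ✓ → 25
sensor=V: ✓ → 2
sensor=F: ✓ → 4
sensor=S: ✓ → 12
sensor=X: ✓ → 79
sensor=J: ✓ → 80
sensor=P: ✓ → 30
sensor=G: ✓ → 12
warn_min = MIN(41, 89, 31, 78, 25, 2, 4, 12, 79, 80, 30, 12) = 2
—
[temp_sum: temp < 28]
sensor=H: ✓ → 32
sensor=W: ✓ → 41
sensor=Y: ✓ → 89
sensor=M: ✓ → 68
sensor=T: ✓ → 31
sensor=C: ✓ → 78
sensor=Z: ✓ → 25
sensor=V: ✓ → 2
sensor=F: ✓ → 4
sensor=S: ✓ → 12
sensor=X: ✓ → 79
sensor=J: ✓ → 80
sensor=P: ✓ → 30
sensor=G: ✗
temp_sum = 32 + 41 + 89 + 68 + 31 + 78 + 25 + 2 + 4 + 12 + 79 + 80 + 30 = 571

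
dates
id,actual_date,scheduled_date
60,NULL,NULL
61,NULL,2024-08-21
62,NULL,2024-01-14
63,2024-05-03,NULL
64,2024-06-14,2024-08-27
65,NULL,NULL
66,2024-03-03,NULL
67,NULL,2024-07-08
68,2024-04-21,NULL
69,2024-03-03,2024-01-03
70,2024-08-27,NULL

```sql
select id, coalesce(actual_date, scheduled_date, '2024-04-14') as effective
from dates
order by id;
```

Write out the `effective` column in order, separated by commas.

2024-04-14, 2024-08-21, 2024-01-14, 2024-05-03, 2024-06-14, 2024-04-14, 2024-03-03, 2024-07-08, 2024-04-21, 2024-03-03, 2024-08-27

id=60: actual_date=NULL, scheduled_date=NULL, → literal 2024-04-14 → 2024-04-14
id=61: actual_date=NULL, scheduled_date=2024-08-21 → 2024-08-21
id=62: actual_date=NULL, scheduled_date=2024-01-14 → 2024-01-14
id=63: actual_date=2024-05-03 → 2024-05-03
id=64: actual_date=2024-06-14 → 2024-06-14
id=65: actual_date=NULL, scheduled_date=NULL, → literal 2024-04-14 → 2024-04-14
id=66: actual_date=2024-03-03 → 2024-03-03
id=67: actual_date=NULL, scheduled_date=2024-07-08 → 2024-07-08
id=68: actual_date=2024-04-21 → 2024-04-21
id=69: actual_date=2024-03-03 → 2024-03-03
id=70: actual_date=2024-08-27 → 2024-08-27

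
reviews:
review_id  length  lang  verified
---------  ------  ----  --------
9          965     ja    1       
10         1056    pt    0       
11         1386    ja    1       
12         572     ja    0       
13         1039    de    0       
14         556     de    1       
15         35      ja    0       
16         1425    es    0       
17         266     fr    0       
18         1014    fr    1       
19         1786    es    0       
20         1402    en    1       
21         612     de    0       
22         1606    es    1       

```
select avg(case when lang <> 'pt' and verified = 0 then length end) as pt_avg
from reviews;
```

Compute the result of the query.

review_id=9: ✗
review_id=10: ✗
review_id=11: ✗
review_id=12: ✓ → 572
review_id=13: ✓ → 1039
review_id=14: ✗
review_id=15: ✓ → 35
review_id=16: ✓ → 1425
review_id=17: ✓ → 266
review_id=18: ✗
review_id=19: ✓ → 1786
review_id=20: ✗
review_id=21: ✓ → 612
review_id=22: ✗
pt_avg = (572 + 1039 + 35 + 1425 + 266 + 1786 + 612) / 7 = 819.2857142857

819.2857142857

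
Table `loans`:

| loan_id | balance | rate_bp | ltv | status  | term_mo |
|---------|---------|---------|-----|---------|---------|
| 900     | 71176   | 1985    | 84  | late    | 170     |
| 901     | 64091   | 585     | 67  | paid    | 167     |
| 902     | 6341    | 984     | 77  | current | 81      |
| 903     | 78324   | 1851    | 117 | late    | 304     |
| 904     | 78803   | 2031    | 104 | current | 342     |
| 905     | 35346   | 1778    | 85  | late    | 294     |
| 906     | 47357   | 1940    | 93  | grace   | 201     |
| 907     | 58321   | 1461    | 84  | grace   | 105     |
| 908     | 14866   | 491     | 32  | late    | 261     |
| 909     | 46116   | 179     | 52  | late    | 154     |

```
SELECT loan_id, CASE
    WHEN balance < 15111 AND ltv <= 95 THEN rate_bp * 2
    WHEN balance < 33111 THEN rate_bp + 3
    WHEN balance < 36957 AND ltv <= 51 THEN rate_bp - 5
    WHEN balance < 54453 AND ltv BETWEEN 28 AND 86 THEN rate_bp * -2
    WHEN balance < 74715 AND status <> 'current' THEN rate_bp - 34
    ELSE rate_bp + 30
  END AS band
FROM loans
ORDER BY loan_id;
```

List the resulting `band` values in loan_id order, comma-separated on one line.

1951, 551, 1968, 1881, 2061, -3556, 1906, 1427, 982, -358

loan_id=900: balance < 74715 AND status <> 'current' → 1951
loan_id=901: balance < 74715 AND status <> 'current' → 551
loan_id=902: balance < 15111 AND ltv <= 95 → 1968
loan_id=903: ELSE → 1881
loan_id=904: ELSE → 2061
loan_id=905: balance < 54453 AND ltv BETWEEN 28 AND 86 → -3556
loan_id=906: balance < 74715 AND status <> 'current' → 1906
loan_id=907: balance < 74715 AND status <> 'current' → 1427
loan_id=908: balance < 15111 AND ltv <= 95 → 982
loan_id=909: balance < 54453 AND ltv BETWEEN 28 AND 86 → -358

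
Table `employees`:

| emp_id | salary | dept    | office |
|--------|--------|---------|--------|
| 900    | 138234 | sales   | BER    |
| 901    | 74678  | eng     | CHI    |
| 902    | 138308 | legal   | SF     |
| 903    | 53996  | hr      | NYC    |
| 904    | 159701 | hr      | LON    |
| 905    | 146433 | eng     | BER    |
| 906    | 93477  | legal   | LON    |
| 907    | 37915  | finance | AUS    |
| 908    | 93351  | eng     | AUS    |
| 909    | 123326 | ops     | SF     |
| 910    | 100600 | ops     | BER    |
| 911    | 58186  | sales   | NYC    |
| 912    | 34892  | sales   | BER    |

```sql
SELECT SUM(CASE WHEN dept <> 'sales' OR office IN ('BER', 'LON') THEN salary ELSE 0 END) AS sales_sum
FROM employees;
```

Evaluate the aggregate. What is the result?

1194911

emp_id=900: ✓ → 138234
emp_id=901: ✓ → 74678
emp_id=902: ✓ → 138308
emp_id=903: ✓ → 53996
emp_id=904: ✓ → 159701
emp_id=905: ✓ → 146433
emp_id=906: ✓ → 93477
emp_id=907: ✓ → 37915
emp_id=908: ✓ → 93351
emp_id=909: ✓ → 123326
emp_id=910: ✓ → 100600
emp_id=911: ✗
emp_id=912: ✓ → 34892
sales_sum = 138234 + 74678 + 138308 + 53996 + 159701 + 146433 + 93477 + 37915 + 93351 + 123326 + 100600 + 34892 = 1194911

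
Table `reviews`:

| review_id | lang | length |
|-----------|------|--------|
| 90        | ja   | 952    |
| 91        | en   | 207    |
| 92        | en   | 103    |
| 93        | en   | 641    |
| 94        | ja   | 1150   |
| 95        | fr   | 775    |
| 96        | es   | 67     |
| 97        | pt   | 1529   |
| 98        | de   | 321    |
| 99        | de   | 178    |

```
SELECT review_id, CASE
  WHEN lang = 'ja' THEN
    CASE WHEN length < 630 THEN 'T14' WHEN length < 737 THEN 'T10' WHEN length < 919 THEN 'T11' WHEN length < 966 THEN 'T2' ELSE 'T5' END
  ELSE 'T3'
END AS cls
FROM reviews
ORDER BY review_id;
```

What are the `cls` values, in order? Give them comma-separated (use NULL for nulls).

review_id=90: lang='ja' → inner[length < 966] → T2
review_id=91: lang='en' → outer ELSE → T3
review_id=92: lang='en' → outer ELSE → T3
review_id=93: lang='en' → outer ELSE → T3
review_id=94: lang='ja' → inner[ELSE] → T5
review_id=95: lang='fr' → outer ELSE → T3
review_id=96: lang='es' → outer ELSE → T3
review_id=97: lang='pt' → outer ELSE → T3
review_id=98: lang='de' → outer ELSE → T3
review_id=99: lang='de' → outer ELSE → T3

T2, T3, T3, T3, T5, T3, T3, T3, T3, T3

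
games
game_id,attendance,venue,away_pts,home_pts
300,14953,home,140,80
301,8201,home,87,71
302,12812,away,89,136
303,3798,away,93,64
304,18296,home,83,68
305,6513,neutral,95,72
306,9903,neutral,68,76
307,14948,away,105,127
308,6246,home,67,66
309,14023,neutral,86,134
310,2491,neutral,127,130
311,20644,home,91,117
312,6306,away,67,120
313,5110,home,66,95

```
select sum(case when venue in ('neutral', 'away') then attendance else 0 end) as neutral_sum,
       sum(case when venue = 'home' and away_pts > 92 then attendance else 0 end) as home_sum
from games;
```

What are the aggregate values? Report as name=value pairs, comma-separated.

[neutral_sum: venue in ('neutral', 'away')]
game_id=300: ✗
game_id=301: ✗
game_id=302: ✓ → 12812
game_id=303: ✓ → 3798
game_id=304: ✗
game_id=305: ✓ → 6513
game_id=306: ✓ → 9903
game_id=307: ✓ → 14948
game_id=308: ✗
game_id=309: ✓ → 14023
game_id=310: ✓ → 2491
game_id=311: ✗
game_id=312: ✓ → 6306
game_id=313: ✗
neutral_sum = 12812 + 3798 + 6513 + 9903 + 14948 + 14023 + 2491 + 6306 = 70794
—
[home_sum: venue = 'home' and away_pts > 92]
game_id=300: ✓ → 14953
game_id=301: ✗
game_id=302: ✗
game_id=303: ✗
game_id=304: ✗
game_id=305: ✗
game_id=306: ✗
game_id=307: ✗
game_id=308: ✗
game_id=309: ✗
game_id=310: ✗
game_id=311: ✗
game_id=312: ✗
game_id=313: ✗
home_sum = 14953

neutral_sum=70794, home_sum=14953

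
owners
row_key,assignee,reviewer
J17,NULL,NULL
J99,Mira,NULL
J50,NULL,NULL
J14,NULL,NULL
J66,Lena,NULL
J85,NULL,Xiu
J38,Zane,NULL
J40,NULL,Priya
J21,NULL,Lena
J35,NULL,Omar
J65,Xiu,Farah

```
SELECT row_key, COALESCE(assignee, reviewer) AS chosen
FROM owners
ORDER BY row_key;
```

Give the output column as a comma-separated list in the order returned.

NULL, NULL, Lena, Omar, Zane, Priya, NULL, Xiu, Lena, Xiu, Mira

row_key=J14: assignee=NULL, reviewer=NULL (all NULL) → NULL
row_key=J17: assignee=NULL, reviewer=NULL (all NULL) → NULL
row_key=J21: assignee=NULL, reviewer=Lena → Lena
row_key=J35: assignee=NULL, reviewer=Omar → Omar
row_key=J38: assignee=Zane → Zane
row_key=J40: assignee=NULL, reviewer=Priya → Priya
row_key=J50: assignee=NULL, reviewer=NULL (all NULL) → NULL
row_key=J65: assignee=Xiu → Xiu
row_key=J66: assignee=Lena → Lena
row_key=J85: assignee=NULL, reviewer=Xiu → Xiu
row_key=J99: assignee=Mira → Mira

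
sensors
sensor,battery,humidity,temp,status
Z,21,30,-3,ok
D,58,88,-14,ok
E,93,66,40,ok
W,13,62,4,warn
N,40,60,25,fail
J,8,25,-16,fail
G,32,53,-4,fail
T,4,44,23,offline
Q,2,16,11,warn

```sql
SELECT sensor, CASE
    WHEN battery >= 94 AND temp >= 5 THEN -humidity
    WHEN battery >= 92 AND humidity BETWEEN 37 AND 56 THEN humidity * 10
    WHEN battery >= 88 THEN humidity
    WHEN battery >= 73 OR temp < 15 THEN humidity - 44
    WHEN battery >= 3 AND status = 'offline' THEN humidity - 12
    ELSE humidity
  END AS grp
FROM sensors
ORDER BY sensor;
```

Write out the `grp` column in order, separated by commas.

sensor=D: battery >= 73 OR temp < 15 → 44
sensor=E: battery >= 88 → 66
sensor=G: battery >= 73 OR temp < 15 → 9
sensor=J: battery >= 73 OR temp < 15 → -19
sensor=N: ELSE → 60
sensor=Q: battery >= 73 OR temp < 15 → -28
sensor=T: battery >= 3 AND status = 'offline' → 32
sensor=W: battery >= 73 OR temp < 15 → 18
sensor=Z: battery >= 73 OR temp < 15 → -14

44, 66, 9, -19, 60, -28, 32, 18, -14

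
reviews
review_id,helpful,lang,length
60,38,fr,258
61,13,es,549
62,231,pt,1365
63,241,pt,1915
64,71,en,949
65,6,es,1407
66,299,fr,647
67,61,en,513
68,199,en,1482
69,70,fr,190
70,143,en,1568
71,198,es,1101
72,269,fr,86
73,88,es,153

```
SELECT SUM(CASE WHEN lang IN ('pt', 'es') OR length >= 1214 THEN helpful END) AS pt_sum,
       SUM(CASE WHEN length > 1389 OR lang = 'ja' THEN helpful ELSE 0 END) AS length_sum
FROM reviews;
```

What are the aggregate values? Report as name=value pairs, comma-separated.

pt_sum=1119, length_sum=589

[pt_sum: lang IN ('pt', 'es') OR length >= 1214]
review_id=60: ✗
review_id=61: ✓ → 13
review_id=62: ✓ → 231
review_id=63: ✓ → 241
review_id=64: ✗
review_id=65: ✓ → 6
review_id=66: ✗
review_id=67: ✗
review_id=68: ✓ → 199
review_id=69: ✗
review_id=70: ✓ → 143
review_id=71: ✓ → 198
review_id=72: ✗
review_id=73: ✓ → 88
pt_sum = 13 + 231 + 241 + 6 + 199 + 143 + 198 + 88 = 1119
—
[length_sum: length > 1389 OR lang = 'ja']
review_id=60: ✗
review_id=61: ✗
review_id=62: ✗
review_id=63: ✓ → 241
review_id=64: ✗
review_id=65: ✓ → 6
review_id=66: ✗
review_id=67: ✗
review_id=68: ✓ → 199
review_id=69: ✗
review_id=70: ✓ → 143
review_id=71: ✗
review_id=72: ✗
review_id=73: ✗
length_sum = 241 + 6 + 199 + 143 = 589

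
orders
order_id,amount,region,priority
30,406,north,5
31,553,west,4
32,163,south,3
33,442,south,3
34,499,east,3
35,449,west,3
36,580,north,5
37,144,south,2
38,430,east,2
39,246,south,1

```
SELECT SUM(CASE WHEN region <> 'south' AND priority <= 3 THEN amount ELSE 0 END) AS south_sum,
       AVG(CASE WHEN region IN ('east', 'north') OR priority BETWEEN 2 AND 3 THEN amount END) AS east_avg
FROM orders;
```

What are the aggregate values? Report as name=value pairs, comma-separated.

south_sum=1378, east_avg=389.125

[south_sum: region <> 'south' AND priority <= 3]
order_id=30: ✗
order_id=31: ✗
order_id=32: ✗
order_id=33: ✗
order_id=34: ✓ → 499
order_id=35: ✓ → 449
order_id=36: ✗
order_id=37: ✗
order_id=38: ✓ → 430
order_id=39: ✗
south_sum = 499 + 449 + 430 = 1378
—
[east_avg: region IN ('east', 'north') OR priority BETWEEN 2 AND 3]
order_id=30: ✓ → 406
order_id=31: ✗
order_id=32: ✓ → 163
order_id=33: ✓ → 442
order_id=34: ✓ → 499
order_id=35: ✓ → 449
order_id=36: ✓ → 580
order_id=37: ✓ → 144
order_id=38: ✓ → 430
order_id=39: ✗
east_avg = (406 + 163 + 442 + 499 + 449 + 580 + 144 + 430) / 8 = 389.125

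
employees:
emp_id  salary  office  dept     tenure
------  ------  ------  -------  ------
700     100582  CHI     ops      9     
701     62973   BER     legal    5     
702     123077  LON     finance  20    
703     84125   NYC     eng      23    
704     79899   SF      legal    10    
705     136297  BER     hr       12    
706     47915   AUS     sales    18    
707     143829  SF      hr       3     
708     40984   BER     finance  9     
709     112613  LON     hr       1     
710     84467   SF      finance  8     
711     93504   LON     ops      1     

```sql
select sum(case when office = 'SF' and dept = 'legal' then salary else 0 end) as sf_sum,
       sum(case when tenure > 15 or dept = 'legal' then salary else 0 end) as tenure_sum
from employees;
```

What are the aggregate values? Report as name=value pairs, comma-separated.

[sf_sum: office = 'SF' and dept = 'legal']
emp_id=700: ✗
emp_id=701: ✗
emp_id=702: ✗
emp_id=703: ✗
emp_id=704: ✓ → 79899
emp_id=705: ✗
emp_id=706: ✗
emp_id=707: ✗
emp_id=708: ✗
emp_id=709: ✗
emp_id=710: ✗
emp_id=711: ✗
sf_sum = 79899
—
[tenure_sum: tenure > 15 or dept = 'legal']
emp_id=700: ✗
emp_id=701: ✓ → 62973
emp_id=702: ✓ → 123077
emp_id=703: ✓ → 84125
emp_id=704: ✓ → 79899
emp_id=705: ✗
emp_id=706: ✓ → 47915
emp_id=707: ✗
emp_id=708: ✗
emp_id=709: ✗
emp_id=710: ✗
emp_id=711: ✗
tenure_sum = 62973 + 123077 + 84125 + 79899 + 47915 = 397989

sf_sum=79899, tenure_sum=397989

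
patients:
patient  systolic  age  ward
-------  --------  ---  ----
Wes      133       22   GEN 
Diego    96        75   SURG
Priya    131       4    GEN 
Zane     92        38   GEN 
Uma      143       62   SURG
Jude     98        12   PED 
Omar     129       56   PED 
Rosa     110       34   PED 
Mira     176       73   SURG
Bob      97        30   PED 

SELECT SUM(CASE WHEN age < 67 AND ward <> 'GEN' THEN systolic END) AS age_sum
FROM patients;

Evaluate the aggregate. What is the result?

patient=Wes: ✗
patient=Diego: ✗
patient=Priya: ✗
patient=Zane: ✗
patient=Uma: ✓ → 143
patient=Jude: ✓ → 98
patient=Omar: ✓ → 129
patient=Rosa: ✓ → 110
patient=Mira: ✗
patient=Bob: ✓ → 97
age_sum = 143 + 98 + 129 + 110 + 97 = 577

577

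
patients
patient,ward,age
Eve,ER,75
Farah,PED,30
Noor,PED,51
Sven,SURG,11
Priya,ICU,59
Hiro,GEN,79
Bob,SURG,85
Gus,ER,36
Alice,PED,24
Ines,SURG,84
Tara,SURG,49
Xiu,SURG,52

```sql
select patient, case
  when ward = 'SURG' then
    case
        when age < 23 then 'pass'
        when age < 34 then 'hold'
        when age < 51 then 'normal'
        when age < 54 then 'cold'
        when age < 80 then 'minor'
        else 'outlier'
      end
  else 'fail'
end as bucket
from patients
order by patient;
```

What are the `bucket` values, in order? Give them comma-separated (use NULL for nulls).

fail, outlier, fail, fail, fail, fail, outlier, fail, fail, pass, normal, cold

patient=Alice: ward='PED' → outer ELSE → fail
patient=Bob: ward='SURG' → inner[ELSE] → outlier
patient=Eve: ward='ER' → outer ELSE → fail
patient=Farah: ward='PED' → outer ELSE → fail
patient=Gus: ward='ER' → outer ELSE → fail
patient=Hiro: ward='GEN' → outer ELSE → fail
patient=Ines: ward='SURG' → inner[ELSE] → outlier
patient=Noor: ward='PED' → outer ELSE → fail
patient=Priya: ward='ICU' → outer ELSE → fail
patient=Sven: ward='SURG' → inner[age < 23] → pass
patient=Tara: ward='SURG' → inner[age < 51] → normal
patient=Xiu: ward='SURG' → inner[age < 54] → cold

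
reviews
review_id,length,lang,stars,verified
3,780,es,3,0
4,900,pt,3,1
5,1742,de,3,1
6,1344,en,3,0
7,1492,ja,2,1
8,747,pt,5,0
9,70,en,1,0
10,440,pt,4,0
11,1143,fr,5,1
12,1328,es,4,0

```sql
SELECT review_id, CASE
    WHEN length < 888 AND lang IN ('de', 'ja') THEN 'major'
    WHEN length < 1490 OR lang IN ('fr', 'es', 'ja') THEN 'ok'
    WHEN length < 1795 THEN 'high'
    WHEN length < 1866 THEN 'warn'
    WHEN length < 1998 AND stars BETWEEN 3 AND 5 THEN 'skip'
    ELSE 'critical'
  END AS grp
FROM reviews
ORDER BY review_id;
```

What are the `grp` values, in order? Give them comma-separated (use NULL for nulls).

review_id=3: length < 1490 OR lang IN ('fr', 'es', 'ja') → ok
review_id=4: length < 1490 OR lang IN ('fr', 'es', 'ja') → ok
review_id=5: length < 1795 → high
review_id=6: length < 1490 OR lang IN ('fr', 'es', 'ja') → ok
review_id=7: length < 1490 OR lang IN ('fr', 'es', 'ja') → ok
review_id=8: length < 1490 OR lang IN ('fr', 'es', 'ja') → ok
review_id=9: length < 1490 OR lang IN ('fr', 'es', 'ja') → ok
review_id=10: length < 1490 OR lang IN ('fr', 'es', 'ja') → ok
review_id=11: length < 1490 OR lang IN ('fr', 'es', 'ja') → ok
review_id=12: length < 1490 OR lang IN ('fr', 'es', 'ja') → ok

ok, ok, high, ok, ok, ok, ok, ok, ok, ok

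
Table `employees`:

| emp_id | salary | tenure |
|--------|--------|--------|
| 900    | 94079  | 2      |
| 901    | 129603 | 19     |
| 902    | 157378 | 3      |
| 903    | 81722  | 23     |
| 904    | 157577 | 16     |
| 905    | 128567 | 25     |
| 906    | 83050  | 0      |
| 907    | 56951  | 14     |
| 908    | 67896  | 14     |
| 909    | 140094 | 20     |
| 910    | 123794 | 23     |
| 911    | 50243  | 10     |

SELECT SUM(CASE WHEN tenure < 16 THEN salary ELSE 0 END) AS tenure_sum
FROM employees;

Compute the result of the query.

509597

emp_id=900: ✓ → 94079
emp_id=901: ✗
emp_id=902: ✓ → 157378
emp_id=903: ✗
emp_id=904: ✗
emp_id=905: ✗
emp_id=906: ✓ → 83050
emp_id=907: ✓ → 56951
emp_id=908: ✓ → 67896
emp_id=909: ✗
emp_id=910: ✗
emp_id=911: ✓ → 50243
tenure_sum = 94079 + 157378 + 83050 + 56951 + 67896 + 50243 = 509597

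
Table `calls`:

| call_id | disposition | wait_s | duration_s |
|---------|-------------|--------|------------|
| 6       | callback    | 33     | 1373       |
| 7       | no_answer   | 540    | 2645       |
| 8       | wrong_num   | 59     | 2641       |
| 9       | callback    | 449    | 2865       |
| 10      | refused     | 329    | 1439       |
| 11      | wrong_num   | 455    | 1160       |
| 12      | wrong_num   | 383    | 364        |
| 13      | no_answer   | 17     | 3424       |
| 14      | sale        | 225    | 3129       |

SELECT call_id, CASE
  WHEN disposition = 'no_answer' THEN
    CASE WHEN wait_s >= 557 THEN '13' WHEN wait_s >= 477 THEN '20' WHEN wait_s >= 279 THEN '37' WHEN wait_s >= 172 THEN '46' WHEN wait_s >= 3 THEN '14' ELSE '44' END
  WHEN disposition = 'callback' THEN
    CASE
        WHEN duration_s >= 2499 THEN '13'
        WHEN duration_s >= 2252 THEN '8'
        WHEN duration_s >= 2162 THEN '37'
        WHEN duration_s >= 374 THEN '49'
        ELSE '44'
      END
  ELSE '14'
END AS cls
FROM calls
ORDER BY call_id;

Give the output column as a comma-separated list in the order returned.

49, 20, 14, 13, 14, 14, 14, 14, 14

call_id=6: disposition='callback' → inner[duration_s >= 374] → 49
call_id=7: disposition='no_answer' → inner[wait_s >= 477] → 20
call_id=8: disposition='wrong_num' → outer ELSE → 14
call_id=9: disposition='callback' → inner[duration_s >= 2499] → 13
call_id=10: disposition='refused' → outer ELSE → 14
call_id=11: disposition='wrong_num' → outer ELSE → 14
call_id=12: disposition='wrong_num' → outer ELSE → 14
call_id=13: disposition='no_answer' → inner[wait_s >= 3] → 14
call_id=14: disposition='sale' → outer ELSE → 14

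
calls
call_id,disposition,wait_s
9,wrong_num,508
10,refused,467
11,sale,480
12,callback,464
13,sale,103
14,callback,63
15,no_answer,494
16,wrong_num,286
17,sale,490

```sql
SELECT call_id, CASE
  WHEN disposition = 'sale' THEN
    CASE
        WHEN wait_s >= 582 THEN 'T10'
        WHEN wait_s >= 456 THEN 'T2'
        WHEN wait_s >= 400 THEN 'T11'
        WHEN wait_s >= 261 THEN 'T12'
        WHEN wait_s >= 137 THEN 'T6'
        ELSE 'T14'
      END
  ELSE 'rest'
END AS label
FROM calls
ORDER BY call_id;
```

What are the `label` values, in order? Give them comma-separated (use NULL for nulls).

call_id=9: disposition='wrong_num' → outer ELSE → rest
call_id=10: disposition='refused' → outer ELSE → rest
call_id=11: disposition='sale' → inner[wait_s >= 456] → T2
call_id=12: disposition='callback' → outer ELSE → rest
call_id=13: disposition='sale' → inner[ELSE] → T14
call_id=14: disposition='callback' → outer ELSE → rest
call_id=15: disposition='no_answer' → outer ELSE → rest
call_id=16: disposition='wrong_num' → outer ELSE → rest
call_id=17: disposition='sale' → inner[wait_s >= 456] → T2

rest, rest, T2, rest, T14, rest, rest, rest, T2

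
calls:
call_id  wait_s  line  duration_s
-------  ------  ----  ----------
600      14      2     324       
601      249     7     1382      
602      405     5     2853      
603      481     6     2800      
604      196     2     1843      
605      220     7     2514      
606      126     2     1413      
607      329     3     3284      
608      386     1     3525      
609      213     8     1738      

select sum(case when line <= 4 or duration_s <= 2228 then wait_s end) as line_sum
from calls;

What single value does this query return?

call_id=600: ✓ → 14
call_id=601: ✓ → 249
call_id=602: ✗
call_id=603: ✗
call_id=604: ✓ → 196
call_id=605: ✗
call_id=606: ✓ → 126
call_id=607: ✓ → 329
call_id=608: ✓ → 386
call_id=609: ✓ → 213
line_sum = 14 + 249 + 196 + 126 + 329 + 386 + 213 = 1513

1513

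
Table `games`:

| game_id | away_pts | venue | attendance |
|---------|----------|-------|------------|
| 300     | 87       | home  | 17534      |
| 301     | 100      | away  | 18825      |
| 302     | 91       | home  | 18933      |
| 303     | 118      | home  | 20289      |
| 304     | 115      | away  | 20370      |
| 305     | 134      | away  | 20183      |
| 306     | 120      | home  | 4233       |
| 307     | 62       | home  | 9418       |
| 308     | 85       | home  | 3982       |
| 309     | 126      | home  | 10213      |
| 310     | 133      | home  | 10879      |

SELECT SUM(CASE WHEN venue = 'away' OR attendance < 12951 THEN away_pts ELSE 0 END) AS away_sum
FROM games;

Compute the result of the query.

875

game_id=300: ✗
game_id=301: ✓ → 100
game_id=302: ✗
game_id=303: ✗
game_id=304: ✓ → 115
game_id=305: ✓ → 134
game_id=306: ✓ → 120
game_id=307: ✓ → 62
game_id=308: ✓ → 85
game_id=309: ✓ → 126
game_id=310: ✓ → 133
away_sum = 100 + 115 + 134 + 120 + 62 + 85 + 126 + 133 = 875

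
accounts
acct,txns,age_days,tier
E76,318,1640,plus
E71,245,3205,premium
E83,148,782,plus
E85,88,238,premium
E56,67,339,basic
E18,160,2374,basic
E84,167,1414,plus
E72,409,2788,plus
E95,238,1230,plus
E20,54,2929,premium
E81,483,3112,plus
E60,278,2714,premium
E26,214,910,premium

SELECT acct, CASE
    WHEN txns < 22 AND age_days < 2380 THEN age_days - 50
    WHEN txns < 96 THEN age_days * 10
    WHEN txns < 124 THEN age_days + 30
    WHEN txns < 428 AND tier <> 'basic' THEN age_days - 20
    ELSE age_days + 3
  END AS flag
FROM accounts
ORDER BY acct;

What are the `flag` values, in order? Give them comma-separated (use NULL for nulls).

acct=E18: ELSE → 2377
acct=E20: txns < 96 → 29290
acct=E26: txns < 428 AND tier <> 'basic' → 890
acct=E56: txns < 96 → 3390
acct=E60: txns < 428 AND tier <> 'basic' → 2694
acct=E71: txns < 428 AND tier <> 'basic' → 3185
acct=E72: txns < 428 AND tier <> 'basic' → 2768
acct=E76: txns < 428 AND tier <> 'basic' → 1620
acct=E81: ELSE → 3115
acct=E83: txns < 428 AND tier <> 'basic' → 762
acct=E84: txns < 428 AND tier <> 'basic' → 1394
acct=E85: txns < 96 → 2380
acct=E95: txns < 428 AND tier <> 'basic' → 1210

2377, 29290, 890, 3390, 2694, 3185, 2768, 1620, 3115, 762, 1394, 2380, 1210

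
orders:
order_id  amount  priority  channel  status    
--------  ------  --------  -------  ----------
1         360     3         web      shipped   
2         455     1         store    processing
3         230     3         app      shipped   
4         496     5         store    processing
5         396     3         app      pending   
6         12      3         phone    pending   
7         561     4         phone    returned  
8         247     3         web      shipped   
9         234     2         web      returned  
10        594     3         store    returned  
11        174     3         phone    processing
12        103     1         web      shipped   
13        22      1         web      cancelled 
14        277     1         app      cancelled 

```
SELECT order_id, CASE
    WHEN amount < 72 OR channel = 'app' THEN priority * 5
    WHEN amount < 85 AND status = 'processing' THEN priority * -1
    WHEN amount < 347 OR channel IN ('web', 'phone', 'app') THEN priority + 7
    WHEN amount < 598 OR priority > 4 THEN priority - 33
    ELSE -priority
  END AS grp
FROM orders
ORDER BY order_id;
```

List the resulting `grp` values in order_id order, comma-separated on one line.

order_id=1: amount < 347 OR channel IN ('web', 'phone', 'app') → 10
order_id=2: amount < 598 OR priority > 4 → -32
order_id=3: amount < 72 OR channel = 'app' → 15
order_id=4: amount < 598 OR priority > 4 → -28
order_id=5: amount < 72 OR channel = 'app' → 15
order_id=6: amount < 72 OR channel = 'app' → 15
order_id=7: amount < 347 OR channel IN ('web', 'phone', 'app') → 11
order_id=8: amount < 347 OR channel IN ('web', 'phone', 'app') → 10
order_id=9: amount < 347 OR channel IN ('web', 'phone', 'app') → 9
order_id=10: amount < 598 OR priority > 4 → -30
order_id=11: amount < 347 OR channel IN ('web', 'phone', 'app') → 10
order_id=12: amount < 347 OR channel IN ('web', 'phone', 'app') → 8
order_id=13: amount < 72 OR channel = 'app' → 5
order_id=14: amount < 72 OR channel = 'app' → 5

10, -32, 15, -28, 15, 15, 11, 10, 9, -30, 10, 8, 5, 5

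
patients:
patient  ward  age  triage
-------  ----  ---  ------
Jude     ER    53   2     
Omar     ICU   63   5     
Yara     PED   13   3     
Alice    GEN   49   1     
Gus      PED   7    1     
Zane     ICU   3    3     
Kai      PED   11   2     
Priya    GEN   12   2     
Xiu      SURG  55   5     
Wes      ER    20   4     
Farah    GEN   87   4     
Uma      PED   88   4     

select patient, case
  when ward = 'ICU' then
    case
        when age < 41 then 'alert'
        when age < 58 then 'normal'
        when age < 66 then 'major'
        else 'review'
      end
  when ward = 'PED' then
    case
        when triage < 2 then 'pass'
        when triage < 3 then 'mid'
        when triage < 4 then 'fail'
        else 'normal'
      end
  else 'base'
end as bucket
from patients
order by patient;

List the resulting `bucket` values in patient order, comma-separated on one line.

patient=Alice: ward='GEN' → outer ELSE → base
patient=Farah: ward='GEN' → outer ELSE → base
patient=Gus: ward='PED' → inner[triage < 2] → pass
patient=Jude: ward='ER' → outer ELSE → base
patient=Kai: ward='PED' → inner[triage < 3] → mid
patient=Omar: ward='ICU' → inner[age < 66] → major
patient=Priya: ward='GEN' → outer ELSE → base
patient=Uma: ward='PED' → inner[ELSE] → normal
patient=Wes: ward='ER' → outer ELSE → base
patient=Xiu: ward='SURG' → outer ELSE → base
patient=Yara: ward='PED' → inner[triage < 4] → fail
patient=Zane: ward='ICU' → inner[age < 41] → alert

base, base, pass, base, mid, major, base, normal, base, base, fail, alert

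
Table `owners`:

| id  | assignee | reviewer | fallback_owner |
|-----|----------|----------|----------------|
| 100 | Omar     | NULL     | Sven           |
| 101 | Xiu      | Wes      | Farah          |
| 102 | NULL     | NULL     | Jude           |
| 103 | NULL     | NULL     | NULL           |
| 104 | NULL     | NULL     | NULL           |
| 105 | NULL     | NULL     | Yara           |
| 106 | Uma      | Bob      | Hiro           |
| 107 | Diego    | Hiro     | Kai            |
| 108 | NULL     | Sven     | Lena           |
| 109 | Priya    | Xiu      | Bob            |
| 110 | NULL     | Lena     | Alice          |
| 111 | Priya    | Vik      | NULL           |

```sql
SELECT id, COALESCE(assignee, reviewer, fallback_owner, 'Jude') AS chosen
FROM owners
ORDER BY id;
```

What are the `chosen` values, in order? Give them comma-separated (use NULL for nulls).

Omar, Xiu, Jude, Jude, Jude, Yara, Uma, Diego, Sven, Priya, Lena, Priya

id=100: assignee=Omar → Omar
id=101: assignee=Xiu → Xiu
id=102: assignee=NULL, reviewer=NULL, fallback_owner=Jude → Jude
id=103: assignee=NULL, reviewer=NULL, fallback_owner=NULL, → literal Jude → Jude
id=104: assignee=NULL, reviewer=NULL, fallback_owner=NULL, → literal Jude → Jude
id=105: assignee=NULL, reviewer=NULL, fallback_owner=Yara → Yara
id=106: assignee=Uma → Uma
id=107: assignee=Diego → Diego
id=108: assignee=NULL, reviewer=Sven → Sven
id=109: assignee=Priya → Priya
id=110: assignee=NULL, reviewer=Lena → Lena
id=111: assignee=Priya → Priya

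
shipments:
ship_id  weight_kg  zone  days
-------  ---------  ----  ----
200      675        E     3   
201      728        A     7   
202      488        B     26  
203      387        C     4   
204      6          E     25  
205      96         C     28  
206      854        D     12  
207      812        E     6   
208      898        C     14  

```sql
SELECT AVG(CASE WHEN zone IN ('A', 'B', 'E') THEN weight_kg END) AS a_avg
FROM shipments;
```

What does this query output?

541.8

ship_id=200: ✓ → 675
ship_id=201: ✓ → 728
ship_id=202: ✓ → 488
ship_id=203: ✗
ship_id=204: ✓ → 6
ship_id=205: ✗
ship_id=206: ✗
ship_id=207: ✓ → 812
ship_id=208: ✗
a_avg = (675 + 728 + 488 + 6 + 812) / 5 = 541.8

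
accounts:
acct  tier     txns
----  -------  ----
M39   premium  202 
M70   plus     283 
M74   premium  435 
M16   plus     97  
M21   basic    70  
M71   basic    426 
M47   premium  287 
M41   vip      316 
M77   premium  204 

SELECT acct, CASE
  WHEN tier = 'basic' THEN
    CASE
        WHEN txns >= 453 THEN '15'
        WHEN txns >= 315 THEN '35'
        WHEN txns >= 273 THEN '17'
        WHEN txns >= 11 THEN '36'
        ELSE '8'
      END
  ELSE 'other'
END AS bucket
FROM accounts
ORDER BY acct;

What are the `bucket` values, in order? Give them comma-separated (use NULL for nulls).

acct=M16: tier='plus' → outer ELSE → other
acct=M21: tier='basic' → inner[txns >= 11] → 36
acct=M39: tier='premium' → outer ELSE → other
acct=M41: tier='vip' → outer ELSE → other
acct=M47: tier='premium' → outer ELSE → other
acct=M70: tier='plus' → outer ELSE → other
acct=M71: tier='basic' → inner[txns >= 315] → 35
acct=M74: tier='premium' → outer ELSE → other
acct=M77: tier='premium' → outer ELSE → other

other, 36, other, other, other, other, 35, other, other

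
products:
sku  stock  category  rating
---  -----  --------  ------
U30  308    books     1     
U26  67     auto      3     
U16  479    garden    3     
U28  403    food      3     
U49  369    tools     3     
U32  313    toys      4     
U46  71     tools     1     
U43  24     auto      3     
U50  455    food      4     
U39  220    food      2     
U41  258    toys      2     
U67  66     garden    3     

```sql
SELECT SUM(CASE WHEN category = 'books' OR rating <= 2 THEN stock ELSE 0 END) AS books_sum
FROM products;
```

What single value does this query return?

857

sku=U30: ✓ → 308
sku=U26: ✗
sku=U16: ✗
sku=U28: ✗
sku=U49: ✗
sku=U32: ✗
sku=U46: ✓ → 71
sku=U43: ✗
sku=U50: ✗
sku=U39: ✓ → 220
sku=U41: ✓ → 258
sku=U67: ✗
books_sum = 308 + 71 + 220 + 258 = 857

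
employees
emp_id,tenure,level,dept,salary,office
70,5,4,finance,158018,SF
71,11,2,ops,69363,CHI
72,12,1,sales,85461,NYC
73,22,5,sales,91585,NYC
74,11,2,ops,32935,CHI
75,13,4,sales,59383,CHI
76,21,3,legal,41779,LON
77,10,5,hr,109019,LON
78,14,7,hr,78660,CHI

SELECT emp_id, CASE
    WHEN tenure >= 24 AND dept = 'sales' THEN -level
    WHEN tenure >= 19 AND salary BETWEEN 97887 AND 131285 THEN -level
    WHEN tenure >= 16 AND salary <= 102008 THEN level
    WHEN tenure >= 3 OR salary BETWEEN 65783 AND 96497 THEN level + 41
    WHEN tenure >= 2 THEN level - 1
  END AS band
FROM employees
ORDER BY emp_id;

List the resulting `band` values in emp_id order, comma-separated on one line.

emp_id=70: tenure >= 3 OR salary BETWEEN 65783 AND 96497 → 45
emp_id=71: tenure >= 3 OR salary BETWEEN 65783 AND 96497 → 43
emp_id=72: tenure >= 3 OR salary BETWEEN 65783 AND 96497 → 42
emp_id=73: tenure >= 16 AND salary <= 102008 → 5
emp_id=74: tenure >= 3 OR salary BETWEEN 65783 AND 96497 → 43
emp_id=75: tenure >= 3 OR salary BETWEEN 65783 AND 96497 → 45
emp_id=76: tenure >= 16 AND salary <= 102008 → 3
emp_id=77: tenure >= 3 OR salary BETWEEN 65783 AND 96497 → 46
emp_id=78: tenure >= 3 OR salary BETWEEN 65783 AND 96497 → 48

45, 43, 42, 5, 43, 45, 3, 46, 48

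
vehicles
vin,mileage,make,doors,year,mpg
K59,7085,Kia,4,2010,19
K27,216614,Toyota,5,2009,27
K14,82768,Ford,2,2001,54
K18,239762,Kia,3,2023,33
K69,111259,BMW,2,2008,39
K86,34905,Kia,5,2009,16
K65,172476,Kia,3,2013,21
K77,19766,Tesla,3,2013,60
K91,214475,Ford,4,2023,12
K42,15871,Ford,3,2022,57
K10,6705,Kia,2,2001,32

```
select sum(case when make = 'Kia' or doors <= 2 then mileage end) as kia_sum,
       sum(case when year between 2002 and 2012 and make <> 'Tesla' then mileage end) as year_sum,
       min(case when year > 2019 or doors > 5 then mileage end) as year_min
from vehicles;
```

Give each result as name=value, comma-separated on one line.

kia_sum=654960, year_sum=369863, year_min=15871

[kia_sum: make = 'Kia' or doors <= 2]
vin=K59: ✓ → 7085
vin=K27: ✗
vin=K14: ✓ → 82768
vin=K18: ✓ → 239762
vin=K69: ✓ → 111259
vin=K86: ✓ → 34905
vin=K65: ✓ → 172476
vin=K77: ✗
vin=K91: ✗
vin=K42: ✗
vin=K10: ✓ → 6705
kia_sum = 7085 + 82768 + 239762 + 111259 + 34905 + 172476 + 6705 = 654960
—
[year_sum: year between 2002 and 2012 and make <> 'Tesla']
vin=K59: ✓ → 7085
vin=K27: ✓ → 216614
vin=K14: ✗
vin=K18: ✗
vin=K69: ✓ → 111259
vin=K86: ✓ → 34905
vin=K65: ✗
vin=K77: ✗
vin=K91: ✗
vin=K42: ✗
vin=K10: ✗
year_sum = 7085 + 216614 + 111259 + 34905 = 369863
—
[year_min: year > 2019 or doors > 5]
vin=K59: ✗
vin=K27: ✗
vin=K14: ✗
vin=K18: ✓ → 239762
vin=K69: ✗
vin=K86: ✗
vin=K65: ✗
vin=K77: ✗
vin=K91: ✓ → 214475
vin=K42: ✓ → 15871
vin=K10: ✗
year_min = MIN(239762, 214475, 15871) = 15871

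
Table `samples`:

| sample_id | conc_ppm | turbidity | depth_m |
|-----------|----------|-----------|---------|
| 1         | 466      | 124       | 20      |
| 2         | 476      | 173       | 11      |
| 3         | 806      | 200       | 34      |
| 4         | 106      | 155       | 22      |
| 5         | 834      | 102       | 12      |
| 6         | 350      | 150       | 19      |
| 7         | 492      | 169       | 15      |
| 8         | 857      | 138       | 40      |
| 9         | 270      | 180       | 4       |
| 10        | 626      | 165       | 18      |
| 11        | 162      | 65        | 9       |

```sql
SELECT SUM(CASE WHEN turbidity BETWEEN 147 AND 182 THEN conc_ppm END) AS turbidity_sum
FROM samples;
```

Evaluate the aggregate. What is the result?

sample_id=1: ✗
sample_id=2: ✓ → 476
sample_id=3: ✗
sample_id=4: ✓ → 106
sample_id=5: ✗
sample_id=6: ✓ → 350
sample_id=7: ✓ → 492
sample_id=8: ✗
sample_id=9: ✓ → 270
sample_id=10: ✓ → 626
sample_id=11: ✗
turbidity_sum = 476 + 106 + 350 + 492 + 270 + 626 = 2320

2320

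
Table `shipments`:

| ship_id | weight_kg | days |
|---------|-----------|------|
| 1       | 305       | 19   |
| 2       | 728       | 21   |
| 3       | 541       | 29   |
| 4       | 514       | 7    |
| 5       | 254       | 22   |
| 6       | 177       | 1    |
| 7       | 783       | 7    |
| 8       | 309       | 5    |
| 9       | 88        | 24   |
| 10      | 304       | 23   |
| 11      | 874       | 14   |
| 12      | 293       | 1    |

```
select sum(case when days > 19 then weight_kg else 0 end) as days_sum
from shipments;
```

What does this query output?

ship_id=1: ✗
ship_id=2: ✓ → 728
ship_id=3: ✓ → 541
ship_id=4: ✗
ship_id=5: ✓ → 254
ship_id=6: ✗
ship_id=7: ✗
ship_id=8: ✗
ship_id=9: ✓ → 88
ship_id=10: ✓ → 304
ship_id=11: ✗
ship_id=12: ✗
days_sum = 728 + 541 + 254 + 88 + 304 = 1915

1915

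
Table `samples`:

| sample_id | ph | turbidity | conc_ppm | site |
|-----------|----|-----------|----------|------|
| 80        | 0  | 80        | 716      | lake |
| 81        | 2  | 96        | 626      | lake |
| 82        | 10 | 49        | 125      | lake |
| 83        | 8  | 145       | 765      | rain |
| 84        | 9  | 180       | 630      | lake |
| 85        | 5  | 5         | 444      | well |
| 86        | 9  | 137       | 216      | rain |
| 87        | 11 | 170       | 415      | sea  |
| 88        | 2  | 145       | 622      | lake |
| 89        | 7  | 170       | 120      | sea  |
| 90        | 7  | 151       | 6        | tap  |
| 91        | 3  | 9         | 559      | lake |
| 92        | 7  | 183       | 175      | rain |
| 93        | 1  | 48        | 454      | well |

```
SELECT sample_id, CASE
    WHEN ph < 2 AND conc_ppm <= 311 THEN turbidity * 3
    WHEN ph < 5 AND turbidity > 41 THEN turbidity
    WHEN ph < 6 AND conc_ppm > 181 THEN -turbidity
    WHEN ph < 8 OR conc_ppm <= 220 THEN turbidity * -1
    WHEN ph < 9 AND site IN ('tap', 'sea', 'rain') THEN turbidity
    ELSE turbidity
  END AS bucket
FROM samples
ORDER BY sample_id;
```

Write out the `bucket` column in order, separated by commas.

sample_id=80: ph < 5 AND turbidity > 41 → 80
sample_id=81: ph < 5 AND turbidity > 41 → 96
sample_id=82: ph < 8 OR conc_ppm <= 220 → -49
sample_id=83: ph < 9 AND site IN ('tap', 'sea', 'rain') → 145
sample_id=84: ELSE → 180
sample_id=85: ph < 6 AND conc_ppm > 181 → -5
sample_id=86: ph < 8 OR conc_ppm <= 220 → -137
sample_id=87: ELSE → 170
sample_id=88: ph < 5 AND turbidity > 41 → 145
sample_id=89: ph < 8 OR conc_ppm <= 220 → -170
sample_id=90: ph < 8 OR conc_ppm <= 220 → -151
sample_id=91: ph < 6 AND conc_ppm > 181 → -9
sample_id=92: ph < 8 OR conc_ppm <= 220 → -183
sample_id=93: ph < 5 AND turbidity > 41 → 48

80, 96, -49, 145, 180, -5, -137, 170, 145, -170, -151, -9, -183, 48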